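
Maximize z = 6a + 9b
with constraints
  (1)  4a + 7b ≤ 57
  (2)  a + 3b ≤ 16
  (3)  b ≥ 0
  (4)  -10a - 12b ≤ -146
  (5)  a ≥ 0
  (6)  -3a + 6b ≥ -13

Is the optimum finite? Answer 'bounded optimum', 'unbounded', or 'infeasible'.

infeasible

The boundaries a + 3b = 16 and a = 0 meet at (0, 16/3), but that point violates -10a - 12b ≤ -146. Every candidate vertex is excluded by some other constraint, so the feasible region is empty.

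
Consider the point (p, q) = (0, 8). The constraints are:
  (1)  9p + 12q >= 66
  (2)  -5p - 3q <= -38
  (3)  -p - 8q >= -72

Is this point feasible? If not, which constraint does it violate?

not feasible — violates (2)

Constraint (2): -5p - 3q = -24, which is not ≤ -38. All other constraints are satisfied.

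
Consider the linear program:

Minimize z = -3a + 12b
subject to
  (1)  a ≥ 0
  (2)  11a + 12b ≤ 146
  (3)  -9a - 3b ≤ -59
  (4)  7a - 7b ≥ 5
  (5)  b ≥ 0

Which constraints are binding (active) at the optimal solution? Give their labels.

Vertices and z = -3a + 12b:
  (1082/161, 967/161) → z = 1194/23
  (146/11, 0) → z = -438/11
  (107/21, 92/21) → z = 261/7
  (59/9, 0) → z = -59/3

The minimum is at (146/11, 0). Substituting into each constraint, equality holds for (2) and (5); the remaining constraints have slack.

(2) and (5)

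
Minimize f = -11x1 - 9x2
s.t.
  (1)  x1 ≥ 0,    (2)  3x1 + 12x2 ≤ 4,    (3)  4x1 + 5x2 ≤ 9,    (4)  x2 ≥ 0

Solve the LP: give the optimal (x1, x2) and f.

x1 = 4/3, x2 = 0, minimum f = -44/3

Extreme points and f = -11x1 - 9x2:
  (0, 1/3) → f = -3
  (0, 0) → f = 0
  (4/3, 0) → f = -44/3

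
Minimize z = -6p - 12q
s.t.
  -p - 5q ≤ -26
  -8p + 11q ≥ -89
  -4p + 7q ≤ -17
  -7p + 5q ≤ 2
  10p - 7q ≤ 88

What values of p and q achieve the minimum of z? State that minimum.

p = 71/6, q = 13/3, minimum z = -123

The optimum lies where -4p + 7q = -17 and 10p - 7q = 88.
Solving simultaneously gives p = 71/6, q = 13/3.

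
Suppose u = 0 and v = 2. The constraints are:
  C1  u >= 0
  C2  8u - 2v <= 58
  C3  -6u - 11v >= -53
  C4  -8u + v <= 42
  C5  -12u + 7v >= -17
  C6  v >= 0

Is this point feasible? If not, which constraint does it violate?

feasible

C1: 0 ≥ 0 ✓
C2: -4 ≤ 58 ✓
C3: -22 ≥ -53 ✓
C4: 2 ≤ 42 ✓
C5: 14 ≥ -17 ✓
C6: 2 ≥ 0 ✓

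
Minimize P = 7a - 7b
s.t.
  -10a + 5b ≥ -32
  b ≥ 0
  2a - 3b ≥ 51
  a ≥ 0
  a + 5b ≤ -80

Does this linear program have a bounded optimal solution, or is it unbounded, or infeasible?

The boundaries a = 0 and a + 5b = -80 meet at (0, -16), but that point violates -10a + 5b ≥ -32. Every candidate vertex is excluded by some other constraint, so the feasible region is empty.

infeasible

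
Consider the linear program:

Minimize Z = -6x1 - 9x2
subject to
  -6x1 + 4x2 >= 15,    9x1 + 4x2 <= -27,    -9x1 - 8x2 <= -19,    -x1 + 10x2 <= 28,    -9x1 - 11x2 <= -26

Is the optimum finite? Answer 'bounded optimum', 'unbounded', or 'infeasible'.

The boundaries 9x1 + 4x2 = -27 and -9x1 - 8x2 = -19 meet at (-73/9, 23/2), but that point violates -x1 + 10x2 ≤ 28. Every candidate vertex is excluded by some other constraint, so the feasible region is empty.

infeasible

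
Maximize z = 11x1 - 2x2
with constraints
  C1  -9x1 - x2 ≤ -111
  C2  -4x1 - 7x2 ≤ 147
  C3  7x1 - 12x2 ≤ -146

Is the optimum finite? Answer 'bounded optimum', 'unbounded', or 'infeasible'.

From the feasible point (1186/115, 2091/115), moving in the direction (12, 7) keeps every constraint satisfied while z increases without bound.

unbounded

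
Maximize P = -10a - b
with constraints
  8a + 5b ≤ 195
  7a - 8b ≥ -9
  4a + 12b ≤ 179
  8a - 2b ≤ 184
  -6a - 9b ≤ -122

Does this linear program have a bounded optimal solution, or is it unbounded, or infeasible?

bounded optimum

Feasible corners and P = -10a - b:
  (1445/76, 163/19) → P = -7551/38
  (655/28, 11/7) → P = -471/2
  (331/29, 1289/116) → P = -501/4
  (895/111, 908/111) → P = -3286/37
  (475/21, -32/21) → P = -674/3
The feasible region has finitely many vertices and no improving ray; the maximum is -3286/37 at (895/111, 908/111).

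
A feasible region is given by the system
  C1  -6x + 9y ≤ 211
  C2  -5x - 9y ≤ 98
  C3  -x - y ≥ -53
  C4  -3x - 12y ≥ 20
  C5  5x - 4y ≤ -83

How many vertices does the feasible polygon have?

4

Pairwise boundary intersections that survive every other constraint:
  (-309/11, 467/99)
  (-904/33, 57/11)
  (-1139/65, -15/13)
  (-269/18, 149/72)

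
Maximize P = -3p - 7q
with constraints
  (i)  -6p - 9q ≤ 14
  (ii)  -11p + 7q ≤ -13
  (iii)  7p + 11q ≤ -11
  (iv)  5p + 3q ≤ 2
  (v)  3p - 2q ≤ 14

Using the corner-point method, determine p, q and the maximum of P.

p = 20/9, q = -82/27, maximum P = 394/27

Feasible corners and P = -3p - 7q:
  (19/141, -232/141) → P = 1567/141
  (20/9, -82/27) → P = 394/27
  (33/85, -106/85) → P = 643/85
  (55/34, -69/34) → P = 159/17

The optimum lies where -6p - 9q = 14 and 5p + 3q = 2.
Solving simultaneously gives p = 20/9, q = -82/27.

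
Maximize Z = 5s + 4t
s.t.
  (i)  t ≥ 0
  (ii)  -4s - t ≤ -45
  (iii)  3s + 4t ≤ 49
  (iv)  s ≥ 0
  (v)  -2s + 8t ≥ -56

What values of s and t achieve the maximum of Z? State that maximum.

Feasible corners and Z = 5s + 4t:
  (45/4, 0) → Z = 225/4
  (49/3, 0) → Z = 245/3
  (131/13, 61/13) → Z = 899/13

s = 49/3, t = 0, maximum Z = 245/3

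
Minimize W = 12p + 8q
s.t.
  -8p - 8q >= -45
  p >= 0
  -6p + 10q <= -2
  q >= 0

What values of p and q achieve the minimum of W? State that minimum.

Corner points and W = 12p + 8q:
  (233/64, 127/64) → W = 953/16
  (45/8, 0) → W = 135/2
  (1/3, 0) → W = 4

p = 1/3, q = 0, minimum W = 4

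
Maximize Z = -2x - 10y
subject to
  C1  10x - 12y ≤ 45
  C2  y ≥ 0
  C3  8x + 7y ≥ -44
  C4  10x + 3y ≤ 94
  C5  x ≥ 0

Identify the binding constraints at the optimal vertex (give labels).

Extreme points and Z = -2x - 10y:
  (9/2, 0) → Z = -9
  (421/50, 49/15) → Z = -3713/75
  (0, 0) → Z = 0
  (0, 94/3) → Z = -940/3

The maximum is at (0, 0). Substituting into each constraint, equality holds for C2 and C5; the remaining constraints have slack.

C2 and C5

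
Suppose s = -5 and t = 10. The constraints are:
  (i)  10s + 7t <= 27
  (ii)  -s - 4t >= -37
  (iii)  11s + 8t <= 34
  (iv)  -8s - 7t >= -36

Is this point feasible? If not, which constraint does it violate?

(i): 20 ≤ 27 ✓
(ii): -35 ≥ -37 ✓
(iii): 25 ≤ 34 ✓
(iv): -30 ≥ -36 ✓

feasible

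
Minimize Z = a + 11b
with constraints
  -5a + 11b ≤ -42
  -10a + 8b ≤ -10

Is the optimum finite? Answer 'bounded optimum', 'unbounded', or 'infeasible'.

From the feasible point (-113/35, -37/7), moving in the direction (-8, -10) keeps every constraint satisfied while Z decreases without bound.

unbounded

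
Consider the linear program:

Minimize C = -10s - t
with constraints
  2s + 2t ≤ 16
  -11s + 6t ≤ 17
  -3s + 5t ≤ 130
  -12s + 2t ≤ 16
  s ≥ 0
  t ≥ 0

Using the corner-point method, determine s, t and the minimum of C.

Corner points and C = -10s - t:
  (31/17, 105/17) → C = -415/17
  (8, 0) → C = -80
  (0, 17/6) → C = -17/6
  (0, 0) → C = 0

s = 8, t = 0, minimum C = -80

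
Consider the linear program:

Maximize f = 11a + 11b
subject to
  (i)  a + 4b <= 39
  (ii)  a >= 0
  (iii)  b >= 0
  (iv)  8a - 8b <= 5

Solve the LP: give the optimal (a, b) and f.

The optimum lies where a + 4b = 39 and 8a - 8b = 5.
Solving simultaneously gives a = 83/10, b = 307/40.

a = 83/10, b = 307/40, maximum f = 7029/40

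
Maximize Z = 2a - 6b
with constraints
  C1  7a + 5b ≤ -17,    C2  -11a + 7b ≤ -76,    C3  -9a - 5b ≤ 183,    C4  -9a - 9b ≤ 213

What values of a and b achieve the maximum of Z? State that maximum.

a = 152/3, b = -223/3, maximum Z = 1642/3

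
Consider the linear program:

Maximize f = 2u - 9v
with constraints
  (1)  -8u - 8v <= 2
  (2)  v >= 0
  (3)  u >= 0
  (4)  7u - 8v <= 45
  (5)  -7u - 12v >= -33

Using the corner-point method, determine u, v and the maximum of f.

u = 33/7, v = 0, maximum f = 66/7

Feasible corners and f = 2u - 9v:
  (0, 0) → f = 0
  (33/7, 0) → f = 66/7
  (0, 11/4) → f = -99/4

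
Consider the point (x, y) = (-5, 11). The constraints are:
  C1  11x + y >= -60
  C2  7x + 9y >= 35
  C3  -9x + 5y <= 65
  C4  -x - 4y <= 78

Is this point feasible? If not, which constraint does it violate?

Constraint C3: -9x + 5y = 100, which is not ≤ 65. All other constraints are satisfied.

not feasible — violates C3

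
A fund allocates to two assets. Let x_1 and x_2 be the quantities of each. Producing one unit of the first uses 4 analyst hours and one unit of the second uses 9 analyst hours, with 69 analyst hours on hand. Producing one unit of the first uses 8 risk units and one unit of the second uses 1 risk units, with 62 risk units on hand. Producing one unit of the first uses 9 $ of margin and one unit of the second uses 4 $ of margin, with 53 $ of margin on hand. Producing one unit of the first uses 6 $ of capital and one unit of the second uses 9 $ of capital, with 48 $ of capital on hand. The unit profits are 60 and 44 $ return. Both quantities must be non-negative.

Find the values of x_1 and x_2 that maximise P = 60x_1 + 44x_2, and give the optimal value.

Vertices and P = 60x_1 + 44x_2:
  (0, 0) → P = 0
  (0, 16/3) → P = 704/3
  (53/9, 0) → P = 1060/3
  (5, 2) → P = 388

At the optimal vertex, 9x_1 + 4x_2 = 53 and 6x_1 + 9x_2 = 48.
Solving simultaneously gives x_1 = 5, x_2 = 2.

x_1 = 5, x_2 = 2, maximum P = 388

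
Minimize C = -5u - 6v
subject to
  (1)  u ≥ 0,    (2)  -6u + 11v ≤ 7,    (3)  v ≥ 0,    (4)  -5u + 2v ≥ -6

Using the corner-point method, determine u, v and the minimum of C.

Feasible corners and C = -5u - 6v:
  (0, 7/11) → C = -42/11
  (0, 0) → C = 0
  (80/43, 71/43) → C = -826/43
  (6/5, 0) → C = -6

The binding constraints are -6u + 11v = 7 and -5u + 2v = -6.
Solving simultaneously gives u = 80/43, v = 71/43.

u = 80/43, v = 71/43, minimum C = -826/43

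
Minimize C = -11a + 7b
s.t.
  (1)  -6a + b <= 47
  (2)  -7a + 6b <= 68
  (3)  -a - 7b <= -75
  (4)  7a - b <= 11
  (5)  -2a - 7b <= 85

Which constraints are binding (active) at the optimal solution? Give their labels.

(3) and (4)

Vertices and C = -11a + 7b:
  (-26/55, 593/55) → C = 4437/55
  (134/35, 79/5) → C = 2397/35
  (76/25, 257/25) → C = 963/25

The minimum is at (76/25, 257/25). Substituting into each constraint, equality holds for (3) and (4); the remaining constraints have slack.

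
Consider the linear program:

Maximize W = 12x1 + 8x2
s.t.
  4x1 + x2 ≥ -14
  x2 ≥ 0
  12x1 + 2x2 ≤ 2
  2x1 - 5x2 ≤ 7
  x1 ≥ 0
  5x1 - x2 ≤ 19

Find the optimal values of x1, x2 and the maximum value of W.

x1 = 0, x2 = 1, maximum W = 8

The binding constraints are 12x1 + 2x2 = 2 and x1 = 0.
Solving simultaneously gives x1 = 0, x2 = 1.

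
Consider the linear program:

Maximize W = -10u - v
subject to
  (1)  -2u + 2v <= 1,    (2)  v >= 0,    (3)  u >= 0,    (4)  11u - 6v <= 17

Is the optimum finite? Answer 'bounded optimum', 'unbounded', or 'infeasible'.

Corner points and W = -10u - v:
  (0, 1/2) → W = -1/2
  (4, 9/2) → W = -89/2
  (0, 0) → W = 0
  (17/11, 0) → W = -170/11
The feasible region has finitely many vertices and no improving ray; the maximum is 0 at (0, 0).

bounded optimum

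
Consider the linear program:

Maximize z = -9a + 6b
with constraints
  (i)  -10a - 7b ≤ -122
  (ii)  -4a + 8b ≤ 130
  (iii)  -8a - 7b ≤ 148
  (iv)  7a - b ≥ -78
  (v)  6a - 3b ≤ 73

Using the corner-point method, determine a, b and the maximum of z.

Extreme points and z = -9a + 6b:
  (11/18, 149/9) → z = 563/6
  (877/72, 1/36) → z = -2627/24
  (487/18, 268/9) → z = -389/6

The binding constraints are -10a - 7b = -122 and -4a + 8b = 130.
Solving simultaneously gives a = 11/18, b = 149/9.

a = 11/18, b = 149/9, maximum z = 563/6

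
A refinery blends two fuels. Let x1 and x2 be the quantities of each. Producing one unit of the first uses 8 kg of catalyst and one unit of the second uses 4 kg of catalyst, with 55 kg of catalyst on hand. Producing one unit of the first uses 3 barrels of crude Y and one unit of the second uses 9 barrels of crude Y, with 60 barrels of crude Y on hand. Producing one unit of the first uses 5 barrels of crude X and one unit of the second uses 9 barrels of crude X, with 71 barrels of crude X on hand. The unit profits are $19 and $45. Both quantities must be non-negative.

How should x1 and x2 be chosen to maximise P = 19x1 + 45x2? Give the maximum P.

Vertices and P = 19x1 + 45x2:
  (0, 0) → P = 0
  (0, 20/3) → P = 300
  (55/8, 0) → P = 1045/8
  (17/4, 21/4) → P = 317

At the optimal vertex, 8x1 + 4x2 = 55 and 3x1 + 9x2 = 60.
Solving simultaneously gives x1 = 17/4, x2 = 21/4.

x1 = 17/4, x2 = 21/4, maximum P = 317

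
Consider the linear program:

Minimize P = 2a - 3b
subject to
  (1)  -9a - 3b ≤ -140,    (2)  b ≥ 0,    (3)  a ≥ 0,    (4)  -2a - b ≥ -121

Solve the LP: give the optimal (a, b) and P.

a = 0, b = 121, minimum P = -363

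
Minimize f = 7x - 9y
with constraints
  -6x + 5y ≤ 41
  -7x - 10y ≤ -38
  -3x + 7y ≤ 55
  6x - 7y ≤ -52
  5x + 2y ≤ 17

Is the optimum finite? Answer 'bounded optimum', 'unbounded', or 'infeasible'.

Extreme points and f = 7x - 9y:
  (-4/9, 23/3) → f = -649/9
  (-9/4, 11/2) → f = -261/4
  (9/41, 326/41) → f = -2871/41
  (15/47, 362/47) → f = -3153/47
The feasible region has finitely many vertices and no improving ray; the minimum is -649/9 at (-4/9, 23/3).

bounded optimum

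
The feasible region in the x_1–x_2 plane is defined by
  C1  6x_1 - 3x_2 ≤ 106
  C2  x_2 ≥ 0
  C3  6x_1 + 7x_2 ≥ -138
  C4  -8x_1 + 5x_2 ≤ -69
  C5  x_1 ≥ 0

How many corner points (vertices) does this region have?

3

Pairwise boundary intersections that survive every other constraint:
  (53/3, 0)
  (323/6, 217/3)
  (69/8, 0)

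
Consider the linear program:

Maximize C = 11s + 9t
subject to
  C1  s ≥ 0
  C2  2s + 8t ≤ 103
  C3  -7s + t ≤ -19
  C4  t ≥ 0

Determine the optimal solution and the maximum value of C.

Feasible corners and C = 11s + 9t:
  (255/58, 683/58) → C = 4476/29
  (103/2, 0) → C = 1133/2
  (19/7, 0) → C = 209/7

The binding constraints are 2s + 8t = 103 and t = 0.
Solving simultaneously gives s = 103/2, t = 0.

s = 103/2, t = 0, maximum C = 1133/2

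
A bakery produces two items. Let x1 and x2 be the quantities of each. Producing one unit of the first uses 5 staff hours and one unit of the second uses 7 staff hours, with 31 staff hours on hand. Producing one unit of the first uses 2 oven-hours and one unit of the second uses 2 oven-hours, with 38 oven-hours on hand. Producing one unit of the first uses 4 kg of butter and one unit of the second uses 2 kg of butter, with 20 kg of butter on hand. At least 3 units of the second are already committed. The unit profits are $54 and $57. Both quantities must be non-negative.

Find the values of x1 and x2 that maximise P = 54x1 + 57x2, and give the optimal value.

Vertices and P = 54x1 + 57x2:
  (0, 31/7) → P = 1767/7
  (0, 3) → P = 171
  (2, 3) → P = 279

The optimum lies where 5x1 + 7x2 = 31 and x2 = 3.
Solving simultaneously gives x1 = 2, x2 = 3.

x1 = 2, x2 = 3, maximum P = 279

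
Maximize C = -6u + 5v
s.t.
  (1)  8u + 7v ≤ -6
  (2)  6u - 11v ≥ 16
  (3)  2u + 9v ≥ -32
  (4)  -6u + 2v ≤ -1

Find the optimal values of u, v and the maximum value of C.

Vertices and C = -6u + 5v:
  (23/65, -82/65) → C = -548/65
  (85/29, -122/29) → C = -1120/29
  (-7/18, -5/3) → C = -6
  (-55/58, -97/29) → C = -320/29

The binding constraints are 6u - 11v = 16 and -6u + 2v = -1.
Solving simultaneously gives u = -7/18, v = -5/3.

u = -7/18, v = -5/3, maximum C = -6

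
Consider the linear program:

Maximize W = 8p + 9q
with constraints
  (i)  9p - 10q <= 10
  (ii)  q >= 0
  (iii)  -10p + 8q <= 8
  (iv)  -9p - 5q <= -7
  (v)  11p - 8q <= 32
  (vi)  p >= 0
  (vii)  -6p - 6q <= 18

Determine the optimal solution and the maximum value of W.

Extreme points and W = 8p + 9q:
  (10/9, 0) → W = 80/9
  (120/19, 89/19) → W = 1761/19
  (7/9, 0) → W = 56/9
  (8/61, 71/61) → W = 703/61
  (40, 51) → W = 779

The optimum lies where -10p + 8q = 8 and 11p - 8q = 32.
Solving simultaneously gives p = 40, q = 51.

p = 40, q = 51, maximum W = 779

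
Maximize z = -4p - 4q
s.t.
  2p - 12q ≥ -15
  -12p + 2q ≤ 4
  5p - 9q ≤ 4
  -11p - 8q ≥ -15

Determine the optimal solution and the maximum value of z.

p = -22/49, q = -34/49, maximum z = 32/7

Extreme points and z = -4p - 4q:
  (-9/70, 43/35) → z = -22/5
  (15/37, 195/148) → z = -255/37
  (-22/49, -34/49) → z = 32/7
  (167/139, 31/139) → z = -792/139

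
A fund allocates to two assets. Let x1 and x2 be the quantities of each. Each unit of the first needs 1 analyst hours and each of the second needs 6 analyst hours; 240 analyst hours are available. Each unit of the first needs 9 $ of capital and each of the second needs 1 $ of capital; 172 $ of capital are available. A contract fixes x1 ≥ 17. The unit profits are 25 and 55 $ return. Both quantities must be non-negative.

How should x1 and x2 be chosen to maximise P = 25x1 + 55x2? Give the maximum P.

x1 = 17, x2 = 19, maximum P = 1470

Feasible corners and P = 25x1 + 55x2:
  (172/9, 0) → P = 4300/9
  (17, 0) → P = 425
  (17, 19) → P = 1470

The binding constraints are 9x1 + x2 = 172 and x1 = 17.
Solving simultaneously gives x1 = 17, x2 = 19.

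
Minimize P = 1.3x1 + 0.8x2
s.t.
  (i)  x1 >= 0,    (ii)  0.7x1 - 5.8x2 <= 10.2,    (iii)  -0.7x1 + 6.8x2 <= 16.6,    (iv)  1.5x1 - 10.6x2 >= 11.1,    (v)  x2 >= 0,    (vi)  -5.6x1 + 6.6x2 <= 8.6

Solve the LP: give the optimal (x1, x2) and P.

x1 = 7.4, x2 = 0, minimum P = 9.62

Extreme points and P = 1.3x1 + 0.8x2:
  (8282/35, 134/5) → P = 11517/35
  (102/7, 0) → P = 663/35
  (12572/139, 3267/278) → P = 88252/695
  (37/5, 0) → P = 481/50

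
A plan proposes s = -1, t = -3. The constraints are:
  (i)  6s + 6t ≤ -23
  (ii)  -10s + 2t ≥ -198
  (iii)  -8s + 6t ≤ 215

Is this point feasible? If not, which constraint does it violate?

feasible

(i): -24 ≤ -23 ✓
(ii): 4 ≥ -198 ✓
(iii): -10 ≤ 215 ✓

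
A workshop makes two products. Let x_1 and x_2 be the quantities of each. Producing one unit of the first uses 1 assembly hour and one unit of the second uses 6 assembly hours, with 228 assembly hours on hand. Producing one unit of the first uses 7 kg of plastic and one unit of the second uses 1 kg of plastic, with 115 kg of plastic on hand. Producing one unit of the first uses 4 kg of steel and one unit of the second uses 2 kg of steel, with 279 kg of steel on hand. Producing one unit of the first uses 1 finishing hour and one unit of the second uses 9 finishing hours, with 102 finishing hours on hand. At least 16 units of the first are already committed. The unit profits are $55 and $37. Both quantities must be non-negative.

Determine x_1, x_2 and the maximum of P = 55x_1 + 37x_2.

Vertices and P = 55x_1 + 37x_2:
  (115/7, 0) → P = 6325/7
  (16, 0) → P = 880
  (16, 3) → P = 991

x_1 = 16, x_2 = 3, maximum P = 991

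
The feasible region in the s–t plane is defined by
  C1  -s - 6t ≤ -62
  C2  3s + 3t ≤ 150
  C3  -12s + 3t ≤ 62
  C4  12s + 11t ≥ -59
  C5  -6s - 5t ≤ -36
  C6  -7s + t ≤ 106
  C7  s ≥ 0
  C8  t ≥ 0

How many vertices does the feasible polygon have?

4

Of the 28 pairwise boundary intersections, those satisfying every inequality are:
  (238/5, 12/5)
  (0, 31/3)
  (88/15, 662/15)
  (0, 62/3)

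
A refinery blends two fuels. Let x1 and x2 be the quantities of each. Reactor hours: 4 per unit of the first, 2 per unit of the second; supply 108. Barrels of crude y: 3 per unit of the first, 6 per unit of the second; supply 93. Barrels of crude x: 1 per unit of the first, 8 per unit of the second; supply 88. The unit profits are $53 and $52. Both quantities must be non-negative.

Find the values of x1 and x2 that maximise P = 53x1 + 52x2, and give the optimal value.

x1 = 77/3, x2 = 8/3, maximum P = 1499

Vertices and P = 53x1 + 52x2:
  (0, 0) → P = 0
  (0, 11) → P = 572
  (27, 0) → P = 1431
  (77/3, 8/3) → P = 1499
  (12, 19/2) → P = 1130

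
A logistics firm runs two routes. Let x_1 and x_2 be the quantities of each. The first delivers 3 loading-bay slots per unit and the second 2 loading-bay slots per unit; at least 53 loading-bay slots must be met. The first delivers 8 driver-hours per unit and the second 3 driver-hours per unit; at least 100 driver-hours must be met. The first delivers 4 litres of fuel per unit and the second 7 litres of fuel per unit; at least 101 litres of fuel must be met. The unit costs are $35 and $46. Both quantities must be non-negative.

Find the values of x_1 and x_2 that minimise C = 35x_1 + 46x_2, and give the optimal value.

The feasible region is unbounded (it extends along (0, 1), (1, 0)), but C strictly increases along every unbounded feasible direction, so there is no improving ray and the minimum is attained at a vertex.

The optimum lies where 3x_1 + 2x_2 = 53 and 4x_1 + 7x_2 = 101.
Solving simultaneously gives x_1 = 13, x_2 = 7.

x_1 = 13, x_2 = 7, minimum C = 777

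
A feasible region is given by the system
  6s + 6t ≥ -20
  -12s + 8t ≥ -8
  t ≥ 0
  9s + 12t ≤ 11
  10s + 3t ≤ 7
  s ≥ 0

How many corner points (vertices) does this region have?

5

Pairwise boundary intersections that survive every other constraint:
  (2/3, 0)
  (20/29, 1/29)
  (0, 0)
  (17/31, 47/93)
  (0, 11/12)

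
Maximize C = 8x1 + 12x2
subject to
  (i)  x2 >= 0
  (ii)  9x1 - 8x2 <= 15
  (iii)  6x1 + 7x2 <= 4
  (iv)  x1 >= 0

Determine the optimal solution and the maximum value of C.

Feasible corners and C = 8x1 + 12x2:
  (2/3, 0) → C = 16/3
  (0, 0) → C = 0
  (0, 4/7) → C = 48/7

At the optimal vertex, 6x1 + 7x2 = 4 and x1 = 0.
Solving simultaneously gives x1 = 0, x2 = 4/7.

x1 = 0, x2 = 4/7, maximum C = 48/7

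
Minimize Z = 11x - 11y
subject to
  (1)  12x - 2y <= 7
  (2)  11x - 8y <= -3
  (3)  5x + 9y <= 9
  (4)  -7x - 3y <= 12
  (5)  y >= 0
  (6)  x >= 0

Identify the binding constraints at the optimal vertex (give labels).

(3) and (6)

Corner points and Z = 11x - 11y:
  (45/139, 114/139) → Z = -759/139
  (0, 3/8) → Z = -33/8
  (0, 1) → Z = -11

The minimum is at (0, 1). Substituting into each constraint, equality holds for (3) and (6); the remaining constraints have slack.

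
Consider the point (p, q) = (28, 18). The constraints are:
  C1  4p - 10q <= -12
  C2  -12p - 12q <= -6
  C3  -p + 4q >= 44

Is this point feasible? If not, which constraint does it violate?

C1: -68 ≤ -12 ✓
C2: -552 ≤ -6 ✓
C3: 44 ≥ 44 ✓

feasible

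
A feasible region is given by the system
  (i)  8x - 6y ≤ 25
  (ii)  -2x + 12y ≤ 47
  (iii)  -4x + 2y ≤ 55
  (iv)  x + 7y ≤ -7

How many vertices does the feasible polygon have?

3

Intersecting each pair of boundary lines and keeping only the points that satisfy every inequality leaves:
  (-95/2, -135/2)
  (133/62, -81/62)
  (-133/10, 9/10)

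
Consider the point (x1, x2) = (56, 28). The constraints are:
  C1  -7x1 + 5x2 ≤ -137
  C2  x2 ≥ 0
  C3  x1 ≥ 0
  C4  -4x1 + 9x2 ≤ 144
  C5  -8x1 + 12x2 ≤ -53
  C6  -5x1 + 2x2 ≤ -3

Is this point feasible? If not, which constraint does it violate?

feasible

C1: -252 ≤ -137 ✓
C2: 28 ≥ 0 ✓
C3: 56 ≥ 0 ✓
C4: 28 ≤ 144 ✓
C5: -112 ≤ -53 ✓
C6: -224 ≤ -3 ✓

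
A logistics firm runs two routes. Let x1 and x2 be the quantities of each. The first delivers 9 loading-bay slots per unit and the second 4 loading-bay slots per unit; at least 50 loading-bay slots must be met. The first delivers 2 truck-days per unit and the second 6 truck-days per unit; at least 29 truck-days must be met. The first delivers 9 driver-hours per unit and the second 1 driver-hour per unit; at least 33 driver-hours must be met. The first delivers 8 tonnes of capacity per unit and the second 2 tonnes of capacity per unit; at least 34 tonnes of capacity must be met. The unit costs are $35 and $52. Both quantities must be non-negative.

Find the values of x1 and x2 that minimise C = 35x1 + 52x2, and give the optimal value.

Corner points and C = 35x1 + 52x2:
  (0, 33) → C = 1716
  (29/2, 0) → C = 1015/2
  (4, 7/2) → C = 322
  (82/27, 17/3) → C = 10826/27
The feasible region is unbounded (it extends along (0, 1), (1, 0)), but C strictly increases along every unbounded feasible direction, so there is no improving ray and the minimum is attained at a vertex.

At the optimal vertex, 9x1 + 4x2 = 50 and 2x1 + 6x2 = 29.
Solving simultaneously gives x1 = 4, x2 = 7/2.

x1 = 4, x2 = 7/2, minimum C = 322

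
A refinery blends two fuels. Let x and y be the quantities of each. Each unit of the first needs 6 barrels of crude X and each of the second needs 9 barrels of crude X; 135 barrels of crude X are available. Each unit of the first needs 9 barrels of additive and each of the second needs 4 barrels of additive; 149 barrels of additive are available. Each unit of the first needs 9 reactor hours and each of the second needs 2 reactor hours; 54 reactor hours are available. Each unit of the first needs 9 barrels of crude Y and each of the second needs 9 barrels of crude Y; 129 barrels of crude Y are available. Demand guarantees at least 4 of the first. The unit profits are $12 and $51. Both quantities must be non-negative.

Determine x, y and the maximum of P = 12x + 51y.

Corner points and P = 12x + 51y:
  (6, 0) → P = 72
  (4, 0) → P = 48
  (4, 9) → P = 507

x = 4, y = 9, maximum P = 507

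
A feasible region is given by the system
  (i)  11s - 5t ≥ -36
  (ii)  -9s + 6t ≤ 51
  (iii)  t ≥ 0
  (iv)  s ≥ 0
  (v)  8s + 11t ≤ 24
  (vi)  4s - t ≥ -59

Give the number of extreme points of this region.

The feasible vertices (each the meet of two boundaries and inside every other half-plane) are:
  (0, 0)
  (3, 0)
  (0, 24/11)

3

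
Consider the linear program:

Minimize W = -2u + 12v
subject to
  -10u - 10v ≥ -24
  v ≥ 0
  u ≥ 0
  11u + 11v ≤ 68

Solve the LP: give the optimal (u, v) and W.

u = 12/5, v = 0, minimum W = -24/5

Corner points and W = -2u + 12v:
  (12/5, 0) → W = -24/5
  (0, 12/5) → W = 144/5
  (0, 0) → W = 0

The optimum lies where -10u - 10v = -24 and v = 0.
Solving simultaneously gives u = 12/5, v = 0.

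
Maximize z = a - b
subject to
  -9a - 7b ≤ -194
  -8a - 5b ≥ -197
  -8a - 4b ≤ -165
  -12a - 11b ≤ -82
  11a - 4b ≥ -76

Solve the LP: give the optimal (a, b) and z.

a = 409/11, b = -221/11, maximum z = 630/11

Extreme points and z = a - b:
  (409/11, -221/11) → z = 630/11
  (379/20, 67/20) → z = 78/5
  (136/29, 925/29) → z = -789/29
  (89/19, 2423/76) → z = -2067/76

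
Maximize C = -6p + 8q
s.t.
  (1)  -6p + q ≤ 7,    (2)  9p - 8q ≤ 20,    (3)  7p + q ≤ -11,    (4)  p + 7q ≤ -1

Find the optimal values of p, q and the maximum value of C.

Corner points and C = -6p + 8q:
  (-76/39, -61/13) → C = -336/13
  (-18/13, -17/13) → C = -28/13
  (-68/65, -239/65) → C = -1504/65

p = -18/13, q = -17/13, maximum C = -28/13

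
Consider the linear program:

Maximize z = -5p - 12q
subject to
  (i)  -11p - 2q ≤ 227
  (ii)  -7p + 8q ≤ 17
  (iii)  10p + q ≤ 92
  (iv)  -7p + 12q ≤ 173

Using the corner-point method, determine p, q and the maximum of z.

Extreme points and z = -5p - 12q:
  (-925/51, -701/51) → z = 13037/51
  (137/3, -1094/3) → z = 12443/3
  (719/87, 814/87) → z = -13363/87

At the optimal vertex, -11p - 2q = 227 and 10p + q = 92.
Solving simultaneously gives p = 137/3, q = -1094/3.

p = 137/3, q = -1094/3, maximum z = 12443/3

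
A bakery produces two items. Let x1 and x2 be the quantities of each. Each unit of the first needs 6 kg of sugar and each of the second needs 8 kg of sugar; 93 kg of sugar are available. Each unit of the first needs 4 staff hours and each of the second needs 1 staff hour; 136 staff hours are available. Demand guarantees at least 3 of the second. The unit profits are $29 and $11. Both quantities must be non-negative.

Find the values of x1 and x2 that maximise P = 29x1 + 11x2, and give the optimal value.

x1 = 23/2, x2 = 3, maximum P = 733/2

The optimum lies where 6x1 + 8x2 = 93 and x2 = 3.
Solving simultaneously gives x1 = 23/2, x2 = 3.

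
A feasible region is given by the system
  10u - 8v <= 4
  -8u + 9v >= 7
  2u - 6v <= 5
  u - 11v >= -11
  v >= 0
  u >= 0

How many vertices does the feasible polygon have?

Intersecting each pair of boundary lines and keeping only the points that satisfy every inequality leaves:
  (22/79, 81/79)
  (0, 7/9)
  (0, 1)

3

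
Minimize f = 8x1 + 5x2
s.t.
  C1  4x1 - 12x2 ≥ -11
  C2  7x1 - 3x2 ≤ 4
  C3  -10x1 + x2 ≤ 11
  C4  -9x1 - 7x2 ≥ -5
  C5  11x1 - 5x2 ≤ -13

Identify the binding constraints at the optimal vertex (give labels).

C3 and C5

Corner points and f = 8x1 + 5x2:
  (-121/116, 33/58) → f = -11/2
  (-101/112, 69/112) → f = -463/112
  (-14/13, 3/13) → f = -97/13

The minimum is at (-14/13, 3/13). Substituting into each constraint, equality holds for C3 and C5; the remaining constraints have slack.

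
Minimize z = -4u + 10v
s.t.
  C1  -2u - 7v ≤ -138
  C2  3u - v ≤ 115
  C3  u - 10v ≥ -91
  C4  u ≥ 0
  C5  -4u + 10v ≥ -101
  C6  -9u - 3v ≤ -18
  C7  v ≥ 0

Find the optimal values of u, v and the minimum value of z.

Extreme points and z = -4u + 10v:
  (41, 8) → z = -84
  (743/27, 320/27) → z = 76/9
  (1241/29, 388/29) → z = -1084/29

The optimum lies where -2u - 7v = -138 and 3u - v = 115.
Solving simultaneously gives u = 41, v = 8.

u = 41, v = 8, minimum z = -84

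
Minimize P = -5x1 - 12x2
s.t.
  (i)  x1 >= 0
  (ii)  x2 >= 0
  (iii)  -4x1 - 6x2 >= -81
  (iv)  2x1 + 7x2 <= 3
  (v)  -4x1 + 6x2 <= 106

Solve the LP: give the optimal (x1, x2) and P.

x1 = 3/2, x2 = 0, minimum P = -15/2

Feasible corners and P = -5x1 - 12x2:
  (0, 0) → P = 0
  (0, 3/7) → P = -36/7
  (3/2, 0) → P = -15/2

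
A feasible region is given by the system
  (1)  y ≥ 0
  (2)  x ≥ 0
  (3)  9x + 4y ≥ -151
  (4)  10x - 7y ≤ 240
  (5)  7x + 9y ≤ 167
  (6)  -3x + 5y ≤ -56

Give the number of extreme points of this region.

Pairwise boundary intersections that survive every other constraint:
  (167/7, 0)
  (56/3, 0)
  (1339/62, 109/62)

3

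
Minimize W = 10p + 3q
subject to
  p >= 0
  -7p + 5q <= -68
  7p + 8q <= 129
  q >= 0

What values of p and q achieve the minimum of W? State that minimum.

p = 68/7, q = 0, minimum W = 680/7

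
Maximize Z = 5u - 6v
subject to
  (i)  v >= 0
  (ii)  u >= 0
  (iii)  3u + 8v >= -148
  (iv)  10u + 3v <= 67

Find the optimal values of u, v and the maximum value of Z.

u = 67/10, v = 0, maximum Z = 67/2

Corner points and Z = 5u - 6v:
  (0, 0) → Z = 0
  (67/10, 0) → Z = 67/2
  (0, 67/3) → Z = -134

The optimum lies where v = 0 and 10u + 3v = 67.
Solving simultaneously gives u = 67/10, v = 0.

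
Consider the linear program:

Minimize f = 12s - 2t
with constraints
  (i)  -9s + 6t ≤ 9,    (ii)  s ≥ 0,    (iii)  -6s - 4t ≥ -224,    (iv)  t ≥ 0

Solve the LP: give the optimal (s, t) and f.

Vertices and f = 12s - 2t:
  (0, 3/2) → f = -3
  (109/6, 115/4) → f = 321/2
  (0, 0) → f = 0
  (112/3, 0) → f = 448

s = 0, t = 3/2, minimum f = -3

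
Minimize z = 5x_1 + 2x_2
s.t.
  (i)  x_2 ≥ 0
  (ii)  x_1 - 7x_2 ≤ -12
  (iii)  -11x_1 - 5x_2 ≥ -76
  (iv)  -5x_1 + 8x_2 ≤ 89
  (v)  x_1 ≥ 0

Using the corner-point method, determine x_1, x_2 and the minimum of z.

At the optimal vertex, x_1 - 7x_2 = -12 and x_1 = 0.
Solving simultaneously gives x_1 = 0, x_2 = 12/7.

x_1 = 0, x_2 = 12/7, minimum z = 24/7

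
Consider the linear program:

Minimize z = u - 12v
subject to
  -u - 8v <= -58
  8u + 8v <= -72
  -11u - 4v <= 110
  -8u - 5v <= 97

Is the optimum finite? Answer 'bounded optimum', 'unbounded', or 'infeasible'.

The boundaries -u - 8v = -58 and -11u - 4v = 110 meet at (-278/21, 187/21), but that point violates 8u + 8v ≤ -72. Every candidate vertex is excluded by some other constraint, so the feasible region is empty.

infeasible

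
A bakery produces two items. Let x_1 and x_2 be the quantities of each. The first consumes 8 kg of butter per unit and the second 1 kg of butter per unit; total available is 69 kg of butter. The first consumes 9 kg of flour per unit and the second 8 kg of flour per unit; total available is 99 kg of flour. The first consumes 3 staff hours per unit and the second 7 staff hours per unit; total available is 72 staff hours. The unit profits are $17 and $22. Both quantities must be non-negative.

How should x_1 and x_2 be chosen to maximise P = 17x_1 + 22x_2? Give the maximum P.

x_1 = 3, x_2 = 9, maximum P = 249

Vertices and P = 17x_1 + 22x_2:
  (0, 0) → P = 0
  (0, 72/7) → P = 1584/7
  (69/8, 0) → P = 1173/8
  (453/55, 171/55) → P = 11463/55
  (3, 9) → P = 249

The binding constraints are 9x_1 + 8x_2 = 99 and 3x_1 + 7x_2 = 72.
Solving simultaneously gives x_1 = 3, x_2 = 9.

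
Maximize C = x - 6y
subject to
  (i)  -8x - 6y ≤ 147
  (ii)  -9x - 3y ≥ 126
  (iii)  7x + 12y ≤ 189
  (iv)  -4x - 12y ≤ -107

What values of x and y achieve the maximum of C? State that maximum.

Vertices and C = x - 6y:
  (-161/3, 847/18) → C = -336
  (-401/12, 361/18) → C = -615/4
  (-693/29, 861/29) → C = -5859/29
  (-611/32, 489/32) → C = -3545/32

x = -611/32, y = 489/32, maximum C = -3545/32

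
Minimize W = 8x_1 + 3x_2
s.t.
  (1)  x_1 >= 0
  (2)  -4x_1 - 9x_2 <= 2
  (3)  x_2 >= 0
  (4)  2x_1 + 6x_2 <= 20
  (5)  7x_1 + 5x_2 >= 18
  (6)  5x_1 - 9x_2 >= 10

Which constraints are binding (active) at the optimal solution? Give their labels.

Corner points and W = 8x_1 + 3x_2:
  (10, 0) → W = 80
  (18/7, 0) → W = 144/7
  (5, 5/3) → W = 45
  (53/22, 5/22) → W = 439/22

The minimum is at (53/22, 5/22). Substituting into each constraint, equality holds for (5) and (6); the remaining constraints have slack.

(5) and (6)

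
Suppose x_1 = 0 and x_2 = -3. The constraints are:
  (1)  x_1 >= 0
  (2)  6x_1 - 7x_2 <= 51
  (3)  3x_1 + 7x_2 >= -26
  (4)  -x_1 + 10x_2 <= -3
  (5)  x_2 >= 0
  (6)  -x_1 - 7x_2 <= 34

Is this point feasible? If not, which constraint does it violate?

not feasible — violates (5)

Constraint (5): x_2 = -3, which is not ≥ 0. All other constraints are satisfied.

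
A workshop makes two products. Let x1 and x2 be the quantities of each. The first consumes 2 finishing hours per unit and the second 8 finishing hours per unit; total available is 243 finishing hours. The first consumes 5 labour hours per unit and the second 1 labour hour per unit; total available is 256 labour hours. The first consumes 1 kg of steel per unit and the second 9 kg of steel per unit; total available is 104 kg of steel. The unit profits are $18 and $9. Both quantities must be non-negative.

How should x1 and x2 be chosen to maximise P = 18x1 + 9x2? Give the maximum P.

Extreme points and P = 18x1 + 9x2:
  (0, 0) → P = 0
  (0, 104/9) → P = 104
  (256/5, 0) → P = 4608/5
  (50, 6) → P = 954

At the optimal vertex, 5x1 + x2 = 256 and x1 + 9x2 = 104.
Solving simultaneously gives x1 = 50, x2 = 6.

x1 = 50, x2 = 6, maximum P = 954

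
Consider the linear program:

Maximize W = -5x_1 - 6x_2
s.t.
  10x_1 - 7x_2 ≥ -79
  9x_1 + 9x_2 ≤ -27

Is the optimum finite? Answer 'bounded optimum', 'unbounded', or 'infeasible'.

From the feasible point (-100/17, 49/17), moving in the direction (-7, -10) keeps every constraint satisfied while W increases without bound.

unbounded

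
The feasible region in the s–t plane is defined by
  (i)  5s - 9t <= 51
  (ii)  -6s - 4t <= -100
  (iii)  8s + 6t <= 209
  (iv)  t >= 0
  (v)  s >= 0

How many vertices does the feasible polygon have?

The feasible vertices (each the meet of two boundaries and inside every other half-plane) are:
  (552/37, 97/37)
  (729/34, 637/102)
  (0, 25)
  (0, 209/6)

4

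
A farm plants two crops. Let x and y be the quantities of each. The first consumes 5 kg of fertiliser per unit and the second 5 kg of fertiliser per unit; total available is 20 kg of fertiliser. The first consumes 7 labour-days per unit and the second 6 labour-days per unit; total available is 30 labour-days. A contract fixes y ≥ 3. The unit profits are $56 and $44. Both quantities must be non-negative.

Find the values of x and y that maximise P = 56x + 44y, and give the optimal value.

x = 1, y = 3, maximum P = 188

Corner points and P = 56x + 44y:
  (0, 4) → P = 176
  (0, 3) → P = 132
  (1, 3) → P = 188

The optimum lies where 5x + 5y = 20 and y = 3.
Solving simultaneously gives x = 1, y = 3.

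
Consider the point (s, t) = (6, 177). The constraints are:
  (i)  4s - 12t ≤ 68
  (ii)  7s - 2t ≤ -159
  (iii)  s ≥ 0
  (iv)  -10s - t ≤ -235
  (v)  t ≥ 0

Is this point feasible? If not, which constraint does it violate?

feasible

(i): -2100 ≤ 68 ✓
(ii): -312 ≤ -159 ✓
(iii): 6 ≥ 0 ✓
(iv): -237 ≤ -235 ✓
(v): 177 ≥ 0 ✓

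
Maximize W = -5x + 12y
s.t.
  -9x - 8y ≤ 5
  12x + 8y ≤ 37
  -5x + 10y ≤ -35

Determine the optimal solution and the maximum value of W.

Feasible corners and W = -5x + 12y:
  (14, -131/8) → W = -533/2
  (23/13, -34/13) → W = -523/13
  (65/16, -47/32) → W = -607/16

x = 65/16, y = -47/32, maximum W = -607/16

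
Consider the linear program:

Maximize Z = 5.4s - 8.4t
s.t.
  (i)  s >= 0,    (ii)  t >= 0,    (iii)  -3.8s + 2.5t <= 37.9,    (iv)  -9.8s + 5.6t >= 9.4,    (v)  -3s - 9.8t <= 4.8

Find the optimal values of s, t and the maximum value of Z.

s = 0, t = 47/28, maximum Z = -141/10

Extreme points and Z = 5.4s - 8.4t:
  (0, 379/25) → Z = -15918/125
  (0, 47/28) → Z = -141/10
  (9437/161, 16785/161) → Z = -450171/805

At the optimal vertex, s = 0 and -9.8s + 5.6t = 9.4.
Solving simultaneously gives s = 0, t = 47/28.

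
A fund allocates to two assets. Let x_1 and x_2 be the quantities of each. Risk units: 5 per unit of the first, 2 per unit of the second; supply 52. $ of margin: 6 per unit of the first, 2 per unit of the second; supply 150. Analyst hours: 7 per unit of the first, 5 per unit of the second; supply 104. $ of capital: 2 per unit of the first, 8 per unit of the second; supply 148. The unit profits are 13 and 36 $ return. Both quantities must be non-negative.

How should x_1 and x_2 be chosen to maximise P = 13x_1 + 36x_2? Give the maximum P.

x_1 = 2, x_2 = 18, maximum P = 674

Extreme points and P = 13x_1 + 36x_2:
  (0, 0) → P = 0
  (0, 37/2) → P = 666
  (52/5, 0) → P = 676/5
  (52/11, 156/11) → P = 572
  (2, 18) → P = 674

The optimum lies where 7x_1 + 5x_2 = 104 and 2x_1 + 8x_2 = 148.
Solving simultaneously gives x_1 = 2, x_2 = 18.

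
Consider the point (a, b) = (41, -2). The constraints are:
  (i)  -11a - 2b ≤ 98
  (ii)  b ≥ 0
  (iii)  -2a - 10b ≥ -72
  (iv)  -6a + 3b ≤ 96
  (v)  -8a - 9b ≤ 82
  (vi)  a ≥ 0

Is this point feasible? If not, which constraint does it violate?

Constraint (ii): b = -2, which is not ≥ 0. All other constraints are satisfied.

not feasible — violates (ii)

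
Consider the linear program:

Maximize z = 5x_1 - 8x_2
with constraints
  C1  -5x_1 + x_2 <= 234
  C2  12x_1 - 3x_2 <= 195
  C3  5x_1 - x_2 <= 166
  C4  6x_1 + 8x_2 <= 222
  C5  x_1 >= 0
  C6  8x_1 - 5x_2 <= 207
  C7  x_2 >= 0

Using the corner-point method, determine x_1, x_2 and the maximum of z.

x_1 = 65/4, x_2 = 0, maximum z = 325/4

Feasible corners and z = 5x_1 - 8x_2:
  (371/19, 249/19) → z = -137/19
  (65/4, 0) → z = 325/4
  (0, 111/4) → z = -222
  (0, 0) → z = 0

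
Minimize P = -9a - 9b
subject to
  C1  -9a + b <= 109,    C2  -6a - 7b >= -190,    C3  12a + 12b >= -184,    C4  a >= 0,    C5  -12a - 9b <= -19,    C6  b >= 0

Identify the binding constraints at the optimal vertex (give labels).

Vertices and P = -9a - 9b:
  (0, 190/7) → P = -1710/7
  (95/3, 0) → P = -285
  (0, 19/9) → P = -19
  (19/12, 0) → P = -57/4

The minimum is at (95/3, 0). Substituting into each constraint, equality holds for C2 and C6; the remaining constraints have slack.

C2 and C6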